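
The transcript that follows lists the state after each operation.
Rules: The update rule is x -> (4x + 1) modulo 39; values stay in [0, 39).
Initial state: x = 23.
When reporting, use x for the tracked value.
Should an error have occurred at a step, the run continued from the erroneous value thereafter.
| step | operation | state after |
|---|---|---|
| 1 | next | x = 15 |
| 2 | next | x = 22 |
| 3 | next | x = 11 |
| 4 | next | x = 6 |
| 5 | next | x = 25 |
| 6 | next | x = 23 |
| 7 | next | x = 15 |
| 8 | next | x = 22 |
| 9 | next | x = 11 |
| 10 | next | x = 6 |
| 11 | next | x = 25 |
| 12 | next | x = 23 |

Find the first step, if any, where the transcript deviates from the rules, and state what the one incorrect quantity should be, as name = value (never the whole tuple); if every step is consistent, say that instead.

1. x = (4*23 + 1) mod 39 = 15 (agrees with the transcript)
2. x = (4*15 + 1) mod 39 = 22 (same as recorded)
3. x = (4*22 + 1) mod 39 = 11 (matches)
4. x = (4*11 + 1) mod 39 = 6 (exactly as logged)
5. x = (4*6 + 1) mod 39 = 25 (in agreement)
6. x = (4*25 + 1) mod 39 = 23 (exactly as logged)
7. x = (4*23 + 1) mod 39 = 15 (agrees with the transcript)
8. x = (4*15 + 1) mod 39 = 22 (checks out)
9. x = (4*22 + 1) mod 39 = 11 (exactly as logged)
10. x = (4*11 + 1) mod 39 = 6 (agrees with the transcript)
11. x = (4*6 + 1) mod 39 = 25 (no discrepancy)
12. x = (4*25 + 1) mod 39 = 23 (same as recorded)
Every step is consistent.

no error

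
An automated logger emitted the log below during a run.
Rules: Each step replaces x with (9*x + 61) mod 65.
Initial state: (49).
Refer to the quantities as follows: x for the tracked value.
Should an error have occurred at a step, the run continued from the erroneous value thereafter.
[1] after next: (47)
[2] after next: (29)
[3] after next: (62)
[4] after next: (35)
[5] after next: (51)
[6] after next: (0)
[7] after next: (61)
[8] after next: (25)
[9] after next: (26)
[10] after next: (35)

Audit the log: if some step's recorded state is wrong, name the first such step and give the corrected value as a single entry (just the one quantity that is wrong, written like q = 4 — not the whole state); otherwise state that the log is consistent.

step 4, x = 34

Recomputing the run from the initial state:
step 1: x = 47
step 2: x = 29
step 3: x = 62
step 4: x = 34
step 5: x = 42
step 6: x = 49
step 7: x = 47
step 8: x = 29
step 9: x = 62
step 10: x = 34
The first disagreement with the log is at step 4, where the value should be x = 34.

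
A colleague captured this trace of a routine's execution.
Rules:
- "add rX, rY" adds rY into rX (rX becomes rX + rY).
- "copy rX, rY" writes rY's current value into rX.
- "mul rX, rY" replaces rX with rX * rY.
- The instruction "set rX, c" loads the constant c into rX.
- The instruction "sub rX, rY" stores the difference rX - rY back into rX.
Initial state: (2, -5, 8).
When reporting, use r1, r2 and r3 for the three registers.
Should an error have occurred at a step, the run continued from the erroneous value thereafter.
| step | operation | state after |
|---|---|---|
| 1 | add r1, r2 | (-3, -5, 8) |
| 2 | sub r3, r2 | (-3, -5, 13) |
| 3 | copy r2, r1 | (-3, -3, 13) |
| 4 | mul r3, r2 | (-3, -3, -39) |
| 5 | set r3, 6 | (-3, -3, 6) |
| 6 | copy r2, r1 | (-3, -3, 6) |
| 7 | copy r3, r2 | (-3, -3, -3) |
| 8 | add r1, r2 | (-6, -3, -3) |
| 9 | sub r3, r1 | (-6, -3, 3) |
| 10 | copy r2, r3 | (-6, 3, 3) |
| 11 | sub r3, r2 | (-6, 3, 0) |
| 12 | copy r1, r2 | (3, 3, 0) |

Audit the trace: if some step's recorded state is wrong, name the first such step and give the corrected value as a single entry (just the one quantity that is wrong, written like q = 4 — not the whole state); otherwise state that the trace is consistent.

no error

Recomputing the run from the initial state:
step 1: r1 = -3, r2 = -5, r3 = 8
step 2: r1 = -3, r2 = -5, r3 = 13
step 3: r1 = -3, r2 = -3, r3 = 13
step 4: r1 = -3, r2 = -3, r3 = -39
step 5: r1 = -3, r2 = -3, r3 = 6
step 6: r1 = -3, r2 = -3, r3 = 6
step 7: r1 = -3, r2 = -3, r3 = -3
step 8: r1 = -6, r2 = -3, r3 = -3
step 9: r1 = -6, r2 = -3, r3 = 3
step 10: r1 = -6, r2 = 3, r3 = 3
step 11: r1 = -6, r2 = 3, r3 = 0
step 12: r1 = 3, r2 = 3, r3 = 0
This matches the trace at every step.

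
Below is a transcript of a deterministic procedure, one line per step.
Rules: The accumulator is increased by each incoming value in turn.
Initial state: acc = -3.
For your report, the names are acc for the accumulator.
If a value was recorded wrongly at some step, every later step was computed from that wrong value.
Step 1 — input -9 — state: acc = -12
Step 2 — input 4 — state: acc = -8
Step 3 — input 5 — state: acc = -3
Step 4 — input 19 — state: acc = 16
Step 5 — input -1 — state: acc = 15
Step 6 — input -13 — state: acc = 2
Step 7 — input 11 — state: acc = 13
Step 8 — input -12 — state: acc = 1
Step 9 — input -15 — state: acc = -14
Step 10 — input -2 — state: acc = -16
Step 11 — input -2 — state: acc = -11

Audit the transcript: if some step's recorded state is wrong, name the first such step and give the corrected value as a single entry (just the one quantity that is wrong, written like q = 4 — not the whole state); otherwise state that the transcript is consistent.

step 11, acc = -18

step 1: acc = -3 + -9 = -12 -> matches
step 2: acc = -12 + 4 = -8 -> checks out
step 3: acc = -8 + 5 = -3 -> verified
step 4: acc = -3 + 19 = 16 -> consistent with the transcript
step 5: acc = 16 + -1 = 15 -> confirmed correct
step 6: acc = 15 + -13 = 2 -> confirmed correct
step 7: acc = 2 + 11 = 13 -> consistent with the transcript
step 8: acc = 13 + -12 = 1 -> exactly as logged
step 9: acc = 1 + -15 = -14 -> consistent with the transcript
step 10: acc = -14 + -2 = -16 -> consistent with the transcript
step 11: acc = -16 + -2 = -18 -> the transcript disagrees here
The earliest wrong entry is at step 11: it should read acc = -18.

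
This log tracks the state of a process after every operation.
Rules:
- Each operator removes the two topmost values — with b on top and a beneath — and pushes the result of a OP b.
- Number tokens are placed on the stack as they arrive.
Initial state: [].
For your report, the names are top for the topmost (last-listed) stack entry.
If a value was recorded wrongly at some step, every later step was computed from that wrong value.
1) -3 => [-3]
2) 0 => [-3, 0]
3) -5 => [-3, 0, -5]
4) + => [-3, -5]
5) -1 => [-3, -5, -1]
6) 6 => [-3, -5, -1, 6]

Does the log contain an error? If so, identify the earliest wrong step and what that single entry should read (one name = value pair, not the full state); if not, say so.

no error

Recomputing the run from the initial state:
step 1: [-3]
step 2: [-3, 0]
step 3: [-3, 0, -5]
step 4: [-3, -5]
step 5: [-3, -5, -1]
step 6: [-3, -5, -1, 6]
This matches the log at every step.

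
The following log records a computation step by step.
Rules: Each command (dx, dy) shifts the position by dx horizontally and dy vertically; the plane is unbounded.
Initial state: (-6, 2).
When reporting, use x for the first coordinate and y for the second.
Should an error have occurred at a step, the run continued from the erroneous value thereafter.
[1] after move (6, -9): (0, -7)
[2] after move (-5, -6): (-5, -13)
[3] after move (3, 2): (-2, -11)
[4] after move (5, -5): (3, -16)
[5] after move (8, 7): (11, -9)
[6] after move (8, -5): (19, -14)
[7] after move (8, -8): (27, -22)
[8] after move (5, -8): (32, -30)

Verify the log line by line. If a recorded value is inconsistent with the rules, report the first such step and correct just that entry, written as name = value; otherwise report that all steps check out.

no error

Recomputing the run from the initial state:
step 1: x = 0, y = -7
step 2: x = -5, y = -13
step 3: x = -2, y = -11
step 4: x = 3, y = -16
step 5: x = 11, y = -9
step 6: x = 19, y = -14
step 7: x = 27, y = -22
step 8: x = 32, y = -30
This matches the log at every step.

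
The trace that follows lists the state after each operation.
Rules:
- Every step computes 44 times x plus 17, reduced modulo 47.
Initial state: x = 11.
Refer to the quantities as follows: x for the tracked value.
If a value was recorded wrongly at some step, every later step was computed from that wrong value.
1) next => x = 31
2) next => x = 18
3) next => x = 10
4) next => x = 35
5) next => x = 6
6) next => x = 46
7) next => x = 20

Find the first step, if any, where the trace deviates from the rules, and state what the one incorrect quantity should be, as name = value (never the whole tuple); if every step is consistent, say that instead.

step 4, x = 34

1. x = (44*11 + 17) mod 47 = 31 (checks out)
2. x = (44*31 + 17) mod 47 = 18 (same as recorded)
3. x = (44*18 + 17) mod 47 = 10 (confirmed correct)
4. x = (44*10 + 17) mod 47 = 34 (the trace disagrees here)
That makes step 4 the first incorrect line — x = 34 is what it should show.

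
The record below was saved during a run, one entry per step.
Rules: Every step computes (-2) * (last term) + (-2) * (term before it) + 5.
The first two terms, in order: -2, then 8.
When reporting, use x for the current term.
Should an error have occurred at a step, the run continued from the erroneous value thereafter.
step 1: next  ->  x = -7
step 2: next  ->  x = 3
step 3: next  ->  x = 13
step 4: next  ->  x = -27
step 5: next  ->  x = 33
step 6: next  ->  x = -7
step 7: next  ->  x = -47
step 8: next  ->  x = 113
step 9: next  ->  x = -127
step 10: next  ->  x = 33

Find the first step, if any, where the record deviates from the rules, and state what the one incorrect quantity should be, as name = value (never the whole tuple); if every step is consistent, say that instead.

1. x = -2*(8) + (-2)*(-2) + (5) = -7 (no discrepancy)
2. x = -2*(-7) + (-2)*(8) + (5) = 3 (matches)
3. x = -2*(3) + (-2)*(-7) + (5) = 13 (no discrepancy)
4. x = -2*(13) + (-2)*(3) + (5) = -27 (exactly as logged)
5. x = -2*(-27) + (-2)*(13) + (5) = 33 (confirmed correct)
6. x = -2*(33) + (-2)*(-27) + (5) = -7 (verified)
7. x = -2*(-7) + (-2)*(33) + (5) = -47 (no discrepancy)
8. x = -2*(-47) + (-2)*(-7) + (5) = 113 (agrees with the record)
9. x = -2*(113) + (-2)*(-47) + (5) = -127 (confirmed correct)
10. x = -2*(-127) + (-2)*(113) + (5) = 33 (checks out)
Nothing is out of place; the run is error-free.

no error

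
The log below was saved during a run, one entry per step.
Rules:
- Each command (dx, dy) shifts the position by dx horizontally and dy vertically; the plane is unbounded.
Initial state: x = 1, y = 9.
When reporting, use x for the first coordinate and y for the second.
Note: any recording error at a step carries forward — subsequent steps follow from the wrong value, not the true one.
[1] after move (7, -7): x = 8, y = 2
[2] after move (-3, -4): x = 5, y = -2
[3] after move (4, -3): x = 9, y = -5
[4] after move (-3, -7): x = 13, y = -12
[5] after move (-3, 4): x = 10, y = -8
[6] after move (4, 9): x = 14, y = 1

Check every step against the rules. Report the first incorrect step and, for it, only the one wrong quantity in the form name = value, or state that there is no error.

Recomputing the run from the initial state:
step 1: x = 8, y = 2
step 2: x = 5, y = -2
step 3: x = 9, y = -5
step 4: x = 6, y = -12
step 5: x = 3, y = -8
step 6: x = 7, y = 1
The first disagreement with the log is at step 4, where the value should be x = 6.

step 4, x = 6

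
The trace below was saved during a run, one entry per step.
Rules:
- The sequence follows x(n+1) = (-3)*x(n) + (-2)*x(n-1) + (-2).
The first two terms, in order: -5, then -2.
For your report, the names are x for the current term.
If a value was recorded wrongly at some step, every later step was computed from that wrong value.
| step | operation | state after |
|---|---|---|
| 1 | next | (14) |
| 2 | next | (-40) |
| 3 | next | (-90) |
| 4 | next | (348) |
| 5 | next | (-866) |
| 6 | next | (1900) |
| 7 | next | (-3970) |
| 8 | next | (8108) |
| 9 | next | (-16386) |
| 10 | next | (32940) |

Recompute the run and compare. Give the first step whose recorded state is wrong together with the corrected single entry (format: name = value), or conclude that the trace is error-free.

step 3, x = 90

1. x = -3*(-2) + (-2)*(-5) + (-2) = 14 (consistent with the trace)
2. x = -3*(14) + (-2)*(-2) + (-2) = -40 (in agreement)
3. x = -3*(-40) + (-2)*(14) + (-2) = 90 (the trace has a different value)
Step 3 is the first one off; corrected, x = 90.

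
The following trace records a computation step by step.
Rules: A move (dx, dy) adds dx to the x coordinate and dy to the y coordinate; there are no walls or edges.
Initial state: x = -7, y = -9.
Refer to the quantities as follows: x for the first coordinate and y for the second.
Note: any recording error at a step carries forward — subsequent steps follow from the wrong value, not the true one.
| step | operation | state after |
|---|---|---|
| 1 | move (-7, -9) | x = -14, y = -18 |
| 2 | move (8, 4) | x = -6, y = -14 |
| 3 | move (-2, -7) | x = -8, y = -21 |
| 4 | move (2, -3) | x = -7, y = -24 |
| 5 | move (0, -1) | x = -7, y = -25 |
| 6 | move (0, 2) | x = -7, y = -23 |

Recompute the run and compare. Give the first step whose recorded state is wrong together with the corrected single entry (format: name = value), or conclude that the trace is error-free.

step 4, x = -6

Step 1: x = -7 + (-7) = -14, y = -9 + (-9) = -18 — checks out.
Step 2: x = -14 + (8) = -6, y = -18 + (4) = -14 — no discrepancy.
Step 3: x = -6 + (-2) = -8, y = -14 + (-7) = -21 — exactly as logged.
Step 4: x = -8 + (2) = -6, y = -21 + (-3) = -24 — not what was recorded.
So the first discrepancy is step 4, where the right value is x = -6.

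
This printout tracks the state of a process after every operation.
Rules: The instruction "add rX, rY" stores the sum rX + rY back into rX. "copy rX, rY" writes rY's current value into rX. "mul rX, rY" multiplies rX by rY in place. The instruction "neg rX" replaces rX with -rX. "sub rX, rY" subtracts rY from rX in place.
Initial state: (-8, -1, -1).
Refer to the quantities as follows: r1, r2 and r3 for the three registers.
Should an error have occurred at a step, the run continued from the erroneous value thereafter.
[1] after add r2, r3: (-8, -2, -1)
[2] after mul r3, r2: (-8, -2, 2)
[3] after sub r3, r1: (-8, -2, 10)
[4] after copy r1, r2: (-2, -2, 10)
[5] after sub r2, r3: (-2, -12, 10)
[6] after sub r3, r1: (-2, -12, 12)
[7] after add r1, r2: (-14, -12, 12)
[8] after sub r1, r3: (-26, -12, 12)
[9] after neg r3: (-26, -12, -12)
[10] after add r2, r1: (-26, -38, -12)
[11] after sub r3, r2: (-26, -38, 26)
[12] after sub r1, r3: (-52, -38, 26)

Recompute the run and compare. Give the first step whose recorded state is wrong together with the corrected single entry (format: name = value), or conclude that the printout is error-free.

no error

Recomputing the run from the initial state:
step 1: r1 = -8, r2 = -2, r3 = -1
step 2: r1 = -8, r2 = -2, r3 = 2
step 3: r1 = -8, r2 = -2, r3 = 10
step 4: r1 = -2, r2 = -2, r3 = 10
step 5: r1 = -2, r2 = -12, r3 = 10
step 6: r1 = -2, r2 = -12, r3 = 12
step 7: r1 = -14, r2 = -12, r3 = 12
step 8: r1 = -26, r2 = -12, r3 = 12
step 9: r1 = -26, r2 = -12, r3 = -12
step 10: r1 = -26, r2 = -38, r3 = -12
step 11: r1 = -26, r2 = -38, r3 = 26
step 12: r1 = -52, r2 = -38, r3 = 26
This matches the printout at every step.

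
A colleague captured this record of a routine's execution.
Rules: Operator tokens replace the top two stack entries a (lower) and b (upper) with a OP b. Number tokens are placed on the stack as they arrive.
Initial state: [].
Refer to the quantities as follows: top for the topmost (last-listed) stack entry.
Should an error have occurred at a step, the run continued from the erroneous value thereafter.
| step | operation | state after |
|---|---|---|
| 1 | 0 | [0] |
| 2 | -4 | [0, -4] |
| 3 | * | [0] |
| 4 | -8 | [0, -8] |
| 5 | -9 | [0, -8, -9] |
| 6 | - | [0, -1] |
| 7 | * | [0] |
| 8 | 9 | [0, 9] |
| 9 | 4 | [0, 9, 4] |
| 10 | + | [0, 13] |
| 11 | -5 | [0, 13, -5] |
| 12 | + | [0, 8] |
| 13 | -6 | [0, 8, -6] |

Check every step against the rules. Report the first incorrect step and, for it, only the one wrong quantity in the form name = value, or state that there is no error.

step 1: push 0: top = 0 -> exactly as logged
step 2: push -4: top = -4 -> no discrepancy
step 3: 0 * -4 = 0 -> no discrepancy
step 4: push -8: top = -8 -> matches
step 5: push -9: top = -9 -> exactly as logged
step 6: -8 - -9 = 1 -> the record disagrees here
First deviation found at step 6; the corrected entry is top = 1.

step 6, top = 1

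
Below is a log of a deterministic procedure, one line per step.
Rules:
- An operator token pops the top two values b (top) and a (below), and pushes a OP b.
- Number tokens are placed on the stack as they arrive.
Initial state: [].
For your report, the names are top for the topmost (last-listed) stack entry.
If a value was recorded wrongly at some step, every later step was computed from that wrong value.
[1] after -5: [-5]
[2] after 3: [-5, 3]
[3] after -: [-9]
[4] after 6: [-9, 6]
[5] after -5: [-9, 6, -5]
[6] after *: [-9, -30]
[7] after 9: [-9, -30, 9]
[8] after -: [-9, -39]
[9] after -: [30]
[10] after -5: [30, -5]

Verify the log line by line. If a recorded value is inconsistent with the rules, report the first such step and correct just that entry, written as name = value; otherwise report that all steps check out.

1. push -5: top = -5 (checks out)
2. push 3: top = 3 (in agreement)
3. -5 - 3 = -8 (the log has a different value)
The audit stops at step 3: the recorded entry is wrong and should be top = -8.

step 3, top = -8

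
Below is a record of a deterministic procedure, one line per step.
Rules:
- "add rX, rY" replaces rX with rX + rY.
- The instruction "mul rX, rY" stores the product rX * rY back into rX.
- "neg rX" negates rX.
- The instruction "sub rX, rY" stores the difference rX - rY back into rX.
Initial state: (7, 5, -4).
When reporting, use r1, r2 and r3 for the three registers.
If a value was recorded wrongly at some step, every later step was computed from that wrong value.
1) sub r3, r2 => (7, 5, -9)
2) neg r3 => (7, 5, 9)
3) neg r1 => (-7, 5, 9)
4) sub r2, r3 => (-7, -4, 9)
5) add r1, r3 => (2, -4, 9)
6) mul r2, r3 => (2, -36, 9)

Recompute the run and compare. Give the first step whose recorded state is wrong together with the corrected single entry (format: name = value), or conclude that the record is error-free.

1. r3 = -4 - 5 = -9 (consistent with the record)
2. r3 = -(-9) = 9 (verified)
3. r1 = -(7) = -7 (no discrepancy)
4. r2 = 5 - 9 = -4 (matches)
5. r1 = -7 + 9 = 2 (agrees with the record)
6. r2 = -4 * 9 = -36 (in agreement)
The whole run recomputes cleanly — no discrepancies.

no error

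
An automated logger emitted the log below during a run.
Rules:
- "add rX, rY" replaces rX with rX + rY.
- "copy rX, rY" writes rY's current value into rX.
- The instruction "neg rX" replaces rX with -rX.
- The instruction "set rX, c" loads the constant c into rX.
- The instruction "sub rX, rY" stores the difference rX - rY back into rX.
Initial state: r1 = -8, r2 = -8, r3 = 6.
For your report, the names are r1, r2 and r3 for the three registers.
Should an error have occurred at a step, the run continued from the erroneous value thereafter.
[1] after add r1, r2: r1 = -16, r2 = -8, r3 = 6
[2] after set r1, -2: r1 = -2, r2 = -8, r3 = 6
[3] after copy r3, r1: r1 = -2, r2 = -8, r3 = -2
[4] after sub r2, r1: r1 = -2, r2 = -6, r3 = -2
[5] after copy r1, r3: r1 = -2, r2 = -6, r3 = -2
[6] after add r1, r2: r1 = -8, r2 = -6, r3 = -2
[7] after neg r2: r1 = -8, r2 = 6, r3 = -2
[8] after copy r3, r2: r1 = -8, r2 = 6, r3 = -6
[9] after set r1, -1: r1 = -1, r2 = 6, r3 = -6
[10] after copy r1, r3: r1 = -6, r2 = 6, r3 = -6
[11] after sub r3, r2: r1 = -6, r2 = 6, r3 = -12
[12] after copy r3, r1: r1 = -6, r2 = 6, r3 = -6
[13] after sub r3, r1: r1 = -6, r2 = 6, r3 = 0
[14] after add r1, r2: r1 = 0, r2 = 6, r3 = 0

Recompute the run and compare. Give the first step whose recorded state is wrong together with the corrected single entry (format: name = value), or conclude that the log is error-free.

step 8, r3 = 6

Step 1: r1 = -8 + -8 = -16 — consistent with the log.
Step 2: r1 = -2 — same as recorded.
Step 3: r3 = -2 — verified.
Step 4: r2 = -8 - -2 = -6 — matches.
Step 5: r1 = -2 — consistent with the log.
Step 6: r1 = -2 + -6 = -8 — checks out.
Step 7: r2 = -(-6) = 6 — checks out.
Step 8: r3 = 6 — the entry is off here.
First deviation found at step 8; the corrected entry is r3 = 6.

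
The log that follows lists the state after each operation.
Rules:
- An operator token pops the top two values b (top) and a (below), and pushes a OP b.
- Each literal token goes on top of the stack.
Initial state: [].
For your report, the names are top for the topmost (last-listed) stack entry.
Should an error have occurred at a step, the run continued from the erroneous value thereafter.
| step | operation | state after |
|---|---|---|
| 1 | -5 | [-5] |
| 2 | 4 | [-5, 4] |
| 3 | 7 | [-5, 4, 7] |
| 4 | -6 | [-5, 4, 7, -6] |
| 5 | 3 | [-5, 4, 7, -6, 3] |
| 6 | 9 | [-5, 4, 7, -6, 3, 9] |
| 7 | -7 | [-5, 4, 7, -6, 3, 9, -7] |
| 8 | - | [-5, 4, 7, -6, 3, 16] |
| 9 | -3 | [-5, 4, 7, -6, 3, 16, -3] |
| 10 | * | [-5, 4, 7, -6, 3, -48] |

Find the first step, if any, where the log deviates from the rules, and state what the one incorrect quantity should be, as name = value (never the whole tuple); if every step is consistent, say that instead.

no error

Step 1: push -5: top = -5 — verified.
Step 2: push 4: top = 4 — no discrepancy.
Step 3: push 7: top = 7 — confirmed correct.
Step 4: push -6: top = -6 — consistent with the log.
Step 5: push 3: top = 3 — exactly as logged.
Step 6: push 9: top = 9 — agrees with the log.
Step 7: push -7: top = -7 — verified.
Step 8: 9 - -7 = 16 — exactly as logged.
Step 9: push -3: top = -3 — consistent with the log.
Step 10: 16 * -3 = -48 — consistent with the log.
Every step is consistent.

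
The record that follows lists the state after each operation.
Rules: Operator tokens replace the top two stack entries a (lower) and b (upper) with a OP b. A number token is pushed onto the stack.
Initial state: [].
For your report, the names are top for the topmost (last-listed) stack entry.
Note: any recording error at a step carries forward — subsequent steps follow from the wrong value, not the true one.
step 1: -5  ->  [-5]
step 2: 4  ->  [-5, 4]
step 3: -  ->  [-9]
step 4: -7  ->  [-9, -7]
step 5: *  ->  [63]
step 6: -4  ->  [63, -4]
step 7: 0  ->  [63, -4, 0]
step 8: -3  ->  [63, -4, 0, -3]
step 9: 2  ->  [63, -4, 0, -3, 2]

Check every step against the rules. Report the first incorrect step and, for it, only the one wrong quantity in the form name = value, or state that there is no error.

no error

Step 1: push -5: top = -5 — matches.
Step 2: push 4: top = 4 — same as recorded.
Step 3: -5 - 4 = -9 — exactly as logged.
Step 4: push -7: top = -7 — confirmed correct.
Step 5: -9 * -7 = 63 — in agreement.
Step 6: push -4: top = -4 — no discrepancy.
Step 7: push 0: top = 0 — same as recorded.
Step 8: push -3: top = -3 — confirmed correct.
Step 9: push 2: top = 2 — consistent with the record.
All steps check out; nothing to correct.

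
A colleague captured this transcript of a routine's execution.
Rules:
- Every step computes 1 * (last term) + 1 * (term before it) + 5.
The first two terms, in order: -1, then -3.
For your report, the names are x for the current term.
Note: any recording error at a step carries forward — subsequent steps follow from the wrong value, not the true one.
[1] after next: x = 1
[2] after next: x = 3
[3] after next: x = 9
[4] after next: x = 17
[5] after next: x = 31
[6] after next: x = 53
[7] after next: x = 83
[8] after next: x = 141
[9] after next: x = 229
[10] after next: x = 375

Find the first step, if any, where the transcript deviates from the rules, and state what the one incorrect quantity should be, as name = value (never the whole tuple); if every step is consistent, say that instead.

step 7, x = 89

1. x = 1*(-3) + (1)*(-1) + (5) = 1 (same as recorded)
2. x = 1*(1) + (1)*(-3) + (5) = 3 (confirmed correct)
3. x = 1*(3) + (1)*(1) + (5) = 9 (in agreement)
4. x = 1*(9) + (1)*(3) + (5) = 17 (agrees with the transcript)
5. x = 1*(17) + (1)*(9) + (5) = 31 (exactly as logged)
6. x = 1*(31) + (1)*(17) + (5) = 53 (checks out)
7. x = 1*(53) + (1)*(31) + (5) = 89 (not what was recorded)
That makes step 7 the first incorrect line — x = 89 is what it should show.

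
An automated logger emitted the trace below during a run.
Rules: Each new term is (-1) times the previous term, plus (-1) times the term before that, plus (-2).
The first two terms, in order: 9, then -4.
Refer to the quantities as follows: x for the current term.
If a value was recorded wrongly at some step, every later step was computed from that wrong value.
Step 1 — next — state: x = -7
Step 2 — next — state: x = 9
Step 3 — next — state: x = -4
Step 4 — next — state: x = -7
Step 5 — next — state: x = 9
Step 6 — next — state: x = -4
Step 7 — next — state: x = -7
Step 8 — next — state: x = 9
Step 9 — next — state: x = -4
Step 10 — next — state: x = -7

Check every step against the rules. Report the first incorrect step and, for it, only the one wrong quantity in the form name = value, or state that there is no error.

no error

1. x = -1*(-4) + (-1)*(9) + (-2) = -7 (no discrepancy)
2. x = -1*(-7) + (-1)*(-4) + (-2) = 9 (no discrepancy)
3. x = -1*(9) + (-1)*(-7) + (-2) = -4 (exactly as logged)
4. x = -1*(-4) + (-1)*(9) + (-2) = -7 (no discrepancy)
5. x = -1*(-7) + (-1)*(-4) + (-2) = 9 (checks out)
6. x = -1*(9) + (-1)*(-7) + (-2) = -4 (consistent with the trace)
7. x = -1*(-4) + (-1)*(9) + (-2) = -7 (consistent with the trace)
8. x = -1*(-7) + (-1)*(-4) + (-2) = 9 (consistent with the trace)
9. x = -1*(9) + (-1)*(-7) + (-2) = -4 (verified)
10. x = -1*(-4) + (-1)*(9) + (-2) = -7 (verified)
All steps check out; nothing to correct.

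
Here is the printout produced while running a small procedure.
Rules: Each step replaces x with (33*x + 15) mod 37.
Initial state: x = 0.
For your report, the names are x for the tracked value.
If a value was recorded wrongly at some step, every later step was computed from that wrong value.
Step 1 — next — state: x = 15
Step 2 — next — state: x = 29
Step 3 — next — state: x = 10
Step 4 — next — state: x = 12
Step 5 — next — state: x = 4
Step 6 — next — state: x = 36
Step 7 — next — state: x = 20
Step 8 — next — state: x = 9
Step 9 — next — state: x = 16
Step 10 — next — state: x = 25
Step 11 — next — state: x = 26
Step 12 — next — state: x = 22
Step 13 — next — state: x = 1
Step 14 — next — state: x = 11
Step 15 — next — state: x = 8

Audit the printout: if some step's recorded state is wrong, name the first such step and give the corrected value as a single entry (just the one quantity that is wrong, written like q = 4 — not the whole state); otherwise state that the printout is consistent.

step 7, x = 19

Step 1: x = (33*0 + 15) mod 37 = 15 — checks out.
Step 2: x = (33*15 + 15) mod 37 = 29 — checks out.
Step 3: x = (33*29 + 15) mod 37 = 10 — matches.
Step 4: x = (33*10 + 15) mod 37 = 12 — no discrepancy.
Step 5: x = (33*12 + 15) mod 37 = 4 — exactly as logged.
Step 6: x = (33*4 + 15) mod 37 = 36 — same as recorded.
Step 7: x = (33*36 + 15) mod 37 = 19 — the printout disagrees here.
So the first discrepancy is step 7, where the right value is x = 19.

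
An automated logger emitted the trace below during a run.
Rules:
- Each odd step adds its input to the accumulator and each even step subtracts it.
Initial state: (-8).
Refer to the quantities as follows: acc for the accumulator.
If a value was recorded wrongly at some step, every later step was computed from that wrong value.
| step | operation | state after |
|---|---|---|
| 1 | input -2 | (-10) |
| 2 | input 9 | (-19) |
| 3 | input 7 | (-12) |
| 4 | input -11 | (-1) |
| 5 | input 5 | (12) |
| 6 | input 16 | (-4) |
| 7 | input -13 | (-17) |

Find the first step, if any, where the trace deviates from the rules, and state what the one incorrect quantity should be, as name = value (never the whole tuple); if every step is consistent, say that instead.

step 5, acc = 4

step 1: acc = -8 + -2 = -10 -> in agreement
step 2: acc = -10 - 9 = -19 -> in agreement
step 3: acc = -19 + 7 = -12 -> exactly as logged
step 4: acc = -12 - -11 = -1 -> same as recorded
step 5: acc = -1 + 5 = 4 -> the trace has a different value
First deviation found at step 5; the corrected entry is acc = 4.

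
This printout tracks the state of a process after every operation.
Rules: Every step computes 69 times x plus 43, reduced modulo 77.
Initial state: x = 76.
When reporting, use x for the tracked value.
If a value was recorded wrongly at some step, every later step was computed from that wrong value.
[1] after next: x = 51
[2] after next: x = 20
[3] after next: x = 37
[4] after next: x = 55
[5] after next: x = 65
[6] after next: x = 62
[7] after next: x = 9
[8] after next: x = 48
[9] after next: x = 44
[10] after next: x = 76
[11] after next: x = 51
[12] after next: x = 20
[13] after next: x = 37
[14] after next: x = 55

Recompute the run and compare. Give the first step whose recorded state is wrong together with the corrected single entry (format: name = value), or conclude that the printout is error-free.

no error

Recomputing the run from the initial state:
step 1: x = 51
step 2: x = 20
step 3: x = 37
step 4: x = 55
step 5: x = 65
step 6: x = 62
step 7: x = 9
step 8: x = 48
step 9: x = 44
step 10: x = 76
step 11: x = 51
step 12: x = 20
step 13: x = 37
step 14: x = 55
This matches the printout at every step.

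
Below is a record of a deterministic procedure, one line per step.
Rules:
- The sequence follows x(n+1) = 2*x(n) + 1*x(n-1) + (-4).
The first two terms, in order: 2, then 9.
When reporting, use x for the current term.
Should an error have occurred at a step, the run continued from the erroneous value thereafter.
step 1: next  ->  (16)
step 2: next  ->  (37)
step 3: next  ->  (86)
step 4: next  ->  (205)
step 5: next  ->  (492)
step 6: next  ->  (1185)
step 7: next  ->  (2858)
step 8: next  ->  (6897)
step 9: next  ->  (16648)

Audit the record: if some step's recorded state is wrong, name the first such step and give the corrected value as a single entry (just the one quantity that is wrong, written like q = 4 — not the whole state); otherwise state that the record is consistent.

Recomputing the run from the initial state:
step 1: x = 16
step 2: x = 37
step 3: x = 86
step 4: x = 205
step 5: x = 492
step 6: x = 1185
step 7: x = 2858
step 8: x = 6897
step 9: x = 16648
This matches the record at every step.

no error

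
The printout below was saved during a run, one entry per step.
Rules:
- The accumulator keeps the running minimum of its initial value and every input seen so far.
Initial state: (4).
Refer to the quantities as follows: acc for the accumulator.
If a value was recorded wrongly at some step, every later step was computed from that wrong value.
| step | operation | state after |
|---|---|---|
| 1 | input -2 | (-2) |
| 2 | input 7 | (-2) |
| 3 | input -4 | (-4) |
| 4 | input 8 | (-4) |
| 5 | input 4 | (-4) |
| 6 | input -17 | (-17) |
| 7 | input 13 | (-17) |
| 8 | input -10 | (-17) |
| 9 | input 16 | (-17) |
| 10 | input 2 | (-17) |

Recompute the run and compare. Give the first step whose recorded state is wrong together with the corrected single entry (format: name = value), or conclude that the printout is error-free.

no error

step 1: acc = min(4, -2) = -2 -> verified
step 2: acc = min(-2, 7) = -2 -> in agreement
step 3: acc = min(-2, -4) = -4 -> consistent with the printout
step 4: acc = min(-4, 8) = -4 -> in agreement
step 5: acc = min(-4, 4) = -4 -> exactly as logged
step 6: acc = min(-4, -17) = -17 -> agrees with the printout
step 7: acc = min(-17, 13) = -17 -> in agreement
step 8: acc = min(-17, -10) = -17 -> exactly as logged
step 9: acc = min(-17, 16) = -17 -> same as recorded
step 10: acc = min(-17, 2) = -17 -> in agreement
Each recorded entry agrees with the recomputation.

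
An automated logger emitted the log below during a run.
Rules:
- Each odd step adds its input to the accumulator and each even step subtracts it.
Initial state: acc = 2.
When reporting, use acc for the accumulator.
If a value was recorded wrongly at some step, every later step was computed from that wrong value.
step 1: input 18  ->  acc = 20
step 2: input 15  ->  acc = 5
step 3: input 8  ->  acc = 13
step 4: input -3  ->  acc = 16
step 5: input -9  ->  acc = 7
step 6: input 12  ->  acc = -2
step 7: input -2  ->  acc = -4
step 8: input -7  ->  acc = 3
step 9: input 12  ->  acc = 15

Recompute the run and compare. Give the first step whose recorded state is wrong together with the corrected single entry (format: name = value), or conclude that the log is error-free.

step 6, acc = -5

Recomputing the run from the initial state:
step 1: acc = 20
step 2: acc = 5
step 3: acc = 13
step 4: acc = 16
step 5: acc = 7
step 6: acc = -5
step 7: acc = -7
step 8: acc = 0
step 9: acc = 12
The first disagreement with the log is at step 6, where the value should be acc = -5.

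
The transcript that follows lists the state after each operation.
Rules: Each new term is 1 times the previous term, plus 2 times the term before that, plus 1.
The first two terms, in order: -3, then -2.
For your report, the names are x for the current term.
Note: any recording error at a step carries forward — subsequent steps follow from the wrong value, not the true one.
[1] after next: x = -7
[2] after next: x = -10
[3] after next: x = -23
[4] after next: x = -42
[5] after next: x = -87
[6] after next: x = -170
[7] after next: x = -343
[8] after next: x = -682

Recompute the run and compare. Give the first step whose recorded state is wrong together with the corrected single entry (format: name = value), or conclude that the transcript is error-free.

no error

Recomputing the run from the initial state:
step 1: x = -7
step 2: x = -10
step 3: x = -23
step 4: x = -42
step 5: x = -87
step 6: x = -170
step 7: x = -343
step 8: x = -682
This matches the transcript at every step.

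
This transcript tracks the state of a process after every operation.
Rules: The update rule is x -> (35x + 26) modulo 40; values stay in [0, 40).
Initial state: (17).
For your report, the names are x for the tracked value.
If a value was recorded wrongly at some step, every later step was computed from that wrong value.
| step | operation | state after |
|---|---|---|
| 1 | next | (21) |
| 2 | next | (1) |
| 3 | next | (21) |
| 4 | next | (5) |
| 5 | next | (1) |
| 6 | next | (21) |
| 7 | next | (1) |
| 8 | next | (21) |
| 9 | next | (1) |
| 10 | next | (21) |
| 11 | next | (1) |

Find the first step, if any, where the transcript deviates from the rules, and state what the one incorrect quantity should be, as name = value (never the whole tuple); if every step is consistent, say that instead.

step 4, x = 1

step 1: x = (35*17 + 26) mod 40 = 21 -> agrees with the transcript
step 2: x = (35*21 + 26) mod 40 = 1 -> confirmed correct
step 3: x = (35*1 + 26) mod 40 = 21 -> agrees with the transcript
step 4: x = (35*21 + 26) mod 40 = 1 -> the recorded entry deviates here
Step 4 is the first one off; corrected, x = 1.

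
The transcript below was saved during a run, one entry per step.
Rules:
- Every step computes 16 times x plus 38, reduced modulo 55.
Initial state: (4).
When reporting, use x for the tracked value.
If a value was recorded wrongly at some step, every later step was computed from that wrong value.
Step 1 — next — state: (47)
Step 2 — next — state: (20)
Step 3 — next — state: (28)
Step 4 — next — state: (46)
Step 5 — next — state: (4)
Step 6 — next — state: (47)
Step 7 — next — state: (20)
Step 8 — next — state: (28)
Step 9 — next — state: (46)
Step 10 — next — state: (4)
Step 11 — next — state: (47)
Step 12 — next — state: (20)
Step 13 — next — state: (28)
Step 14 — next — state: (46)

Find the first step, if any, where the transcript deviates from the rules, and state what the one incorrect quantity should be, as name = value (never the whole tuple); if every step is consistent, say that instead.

no error

step 1: x = (16*4 + 38) mod 55 = 47 -> in agreement
step 2: x = (16*47 + 38) mod 55 = 20 -> agrees with the transcript
step 3: x = (16*20 + 38) mod 55 = 28 -> consistent with the transcript
step 4: x = (16*28 + 38) mod 55 = 46 -> verified
step 5: x = (16*46 + 38) mod 55 = 4 -> same as recorded
step 6: x = (16*4 + 38) mod 55 = 47 -> verified
step 7: x = (16*47 + 38) mod 55 = 20 -> consistent with the transcript
step 8: x = (16*20 + 38) mod 55 = 28 -> confirmed correct
step 9: x = (16*28 + 38) mod 55 = 46 -> in agreement
step 10: x = (16*46 + 38) mod 55 = 4 -> consistent with the transcript
step 11: x = (16*4 + 38) mod 55 = 47 -> exactly as logged
step 12: x = (16*47 + 38) mod 55 = 20 -> exactly as logged
step 13: x = (16*20 + 38) mod 55 = 28 -> exactly as logged
step 14: x = (16*28 + 38) mod 55 = 46 -> in agreement
Nothing is out of place; the run is error-free.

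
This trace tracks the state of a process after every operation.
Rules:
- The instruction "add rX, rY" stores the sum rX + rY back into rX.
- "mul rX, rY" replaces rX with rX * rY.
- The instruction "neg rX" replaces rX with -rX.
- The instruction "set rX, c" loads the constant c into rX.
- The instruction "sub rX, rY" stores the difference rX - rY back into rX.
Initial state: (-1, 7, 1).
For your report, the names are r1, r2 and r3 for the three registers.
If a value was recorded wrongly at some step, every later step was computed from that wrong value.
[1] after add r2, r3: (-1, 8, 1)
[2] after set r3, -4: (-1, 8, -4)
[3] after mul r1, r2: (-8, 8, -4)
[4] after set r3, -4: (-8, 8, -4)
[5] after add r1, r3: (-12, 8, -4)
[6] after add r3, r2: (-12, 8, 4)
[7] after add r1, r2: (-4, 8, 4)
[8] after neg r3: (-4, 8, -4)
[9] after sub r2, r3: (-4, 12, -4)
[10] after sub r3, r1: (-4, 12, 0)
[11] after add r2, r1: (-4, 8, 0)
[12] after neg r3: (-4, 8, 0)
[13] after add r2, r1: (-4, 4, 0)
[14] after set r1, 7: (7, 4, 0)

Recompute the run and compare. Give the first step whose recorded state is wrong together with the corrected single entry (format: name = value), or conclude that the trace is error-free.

Recomputing the run from the initial state:
step 1: r1 = -1, r2 = 8, r3 = 1
step 2: r1 = -1, r2 = 8, r3 = -4
step 3: r1 = -8, r2 = 8, r3 = -4
step 4: r1 = -8, r2 = 8, r3 = -4
step 5: r1 = -12, r2 = 8, r3 = -4
step 6: r1 = -12, r2 = 8, r3 = 4
step 7: r1 = -4, r2 = 8, r3 = 4
step 8: r1 = -4, r2 = 8, r3 = -4
step 9: r1 = -4, r2 = 12, r3 = -4
step 10: r1 = -4, r2 = 12, r3 = 0
step 11: r1 = -4, r2 = 8, r3 = 0
step 12: r1 = -4, r2 = 8, r3 = 0
step 13: r1 = -4, r2 = 4, r3 = 0
step 14: r1 = 7, r2 = 4, r3 = 0
This matches the trace at every step.

no error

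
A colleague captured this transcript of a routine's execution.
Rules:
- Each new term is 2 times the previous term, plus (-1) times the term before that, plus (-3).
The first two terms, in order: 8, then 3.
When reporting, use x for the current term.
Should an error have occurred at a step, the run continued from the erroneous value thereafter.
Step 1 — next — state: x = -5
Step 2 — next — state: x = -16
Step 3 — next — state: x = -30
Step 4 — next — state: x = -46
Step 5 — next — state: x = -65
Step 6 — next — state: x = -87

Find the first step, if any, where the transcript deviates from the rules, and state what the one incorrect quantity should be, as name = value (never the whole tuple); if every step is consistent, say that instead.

1. x = 2*(3) + (-1)*(8) + (-3) = -5 (checks out)
2. x = 2*(-5) + (-1)*(3) + (-3) = -16 (verified)
3. x = 2*(-16) + (-1)*(-5) + (-3) = -30 (consistent with the transcript)
4. x = 2*(-30) + (-1)*(-16) + (-3) = -47 (not what was recorded)
First incorrect step: 4; the correct value is x = -47.

step 4, x = -47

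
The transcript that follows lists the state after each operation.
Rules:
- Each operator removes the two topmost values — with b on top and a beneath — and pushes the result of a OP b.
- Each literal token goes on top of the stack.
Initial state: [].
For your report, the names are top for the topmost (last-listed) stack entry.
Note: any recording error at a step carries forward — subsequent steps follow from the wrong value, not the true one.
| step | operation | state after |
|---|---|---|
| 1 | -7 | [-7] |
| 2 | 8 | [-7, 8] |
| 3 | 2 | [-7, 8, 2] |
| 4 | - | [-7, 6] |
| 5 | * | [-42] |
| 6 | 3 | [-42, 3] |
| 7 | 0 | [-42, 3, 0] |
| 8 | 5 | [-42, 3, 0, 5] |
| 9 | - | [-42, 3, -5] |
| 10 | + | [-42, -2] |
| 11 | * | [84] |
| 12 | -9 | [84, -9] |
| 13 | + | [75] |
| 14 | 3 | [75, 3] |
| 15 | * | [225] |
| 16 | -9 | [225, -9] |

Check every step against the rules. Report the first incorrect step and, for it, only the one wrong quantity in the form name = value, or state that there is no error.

no error

1. push -7: top = -7 (confirmed correct)
2. push 8: top = 8 (matches)
3. push 2: top = 2 (exactly as logged)
4. 8 - 2 = 6 (no discrepancy)
5. -7 * 6 = -42 (consistent with the transcript)
6. push 3: top = 3 (checks out)
7. push 0: top = 0 (no discrepancy)
8. push 5: top = 5 (checks out)
9. 0 - 5 = -5 (agrees with the transcript)
10. 3 + -5 = -2 (confirmed correct)
11. -42 * -2 = 84 (exactly as logged)
12. push -9: top = -9 (no discrepancy)
13. 84 + -9 = 75 (verified)
14. push 3: top = 3 (exactly as logged)
15. 75 * 3 = 225 (consistent with the transcript)
16. push -9: top = -9 (verified)
The recomputation confirms every line.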